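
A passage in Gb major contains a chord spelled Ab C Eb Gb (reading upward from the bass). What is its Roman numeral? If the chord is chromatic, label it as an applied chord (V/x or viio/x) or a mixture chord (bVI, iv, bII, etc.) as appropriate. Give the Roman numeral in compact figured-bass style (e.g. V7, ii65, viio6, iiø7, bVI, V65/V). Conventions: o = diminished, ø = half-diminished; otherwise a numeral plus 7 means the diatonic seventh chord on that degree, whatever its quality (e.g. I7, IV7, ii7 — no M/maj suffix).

The pitches Ab-C-Eb-Gb form a dominant seventh chord rooted on Ab.
Ab is not a diatonic chord root with this quality in Gb major, but it lies a perfect fifth above Db (V), so the chord functions as an applied dominant of V.

V7/V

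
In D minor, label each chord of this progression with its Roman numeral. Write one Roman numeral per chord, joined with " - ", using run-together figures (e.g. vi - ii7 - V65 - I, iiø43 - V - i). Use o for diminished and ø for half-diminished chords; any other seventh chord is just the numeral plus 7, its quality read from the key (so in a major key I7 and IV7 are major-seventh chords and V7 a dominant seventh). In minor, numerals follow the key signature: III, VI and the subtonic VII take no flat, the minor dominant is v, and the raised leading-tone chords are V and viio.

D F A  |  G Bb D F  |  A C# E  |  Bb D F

i - iv7 - V - VI

D-F-A: root D is the tonic; minor triad there is i.
G-Bb-D-F has root G, degree 4 in D minor, so iv7.
A-C#-E has root A, degree 5 in D minor, so V.
Bb-D-F: root Bb is the submediant; major triad there is VI.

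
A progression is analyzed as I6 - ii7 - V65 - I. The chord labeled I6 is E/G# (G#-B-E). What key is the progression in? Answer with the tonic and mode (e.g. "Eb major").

E major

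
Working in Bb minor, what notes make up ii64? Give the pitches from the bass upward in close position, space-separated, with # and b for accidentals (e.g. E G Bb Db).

Scale degree 2 in Bb minor is C; here the chord built on it is altered to a minor triad. ii64 is the minor supertonic, borrowed from the parallel major (the Dorian ii).
So the chord is C-Eb-G, a minor triad.
The figured bass 64 indicates second inversion, placing the fifth (G) in the bass: G-C-Eb.

G C Eb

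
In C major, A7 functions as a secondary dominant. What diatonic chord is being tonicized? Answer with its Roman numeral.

The chord is a dominant seventh chord on A.
A dominant resolves down a perfect fifth: A → D. In C major, D is scale degree 2, i.e. ii.

ii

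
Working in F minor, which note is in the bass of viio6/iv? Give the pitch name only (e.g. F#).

C

The applied chord viio6/iv is rooted on A: A-C-Eb.
The figure 6 means first inversion — the third is in the bass.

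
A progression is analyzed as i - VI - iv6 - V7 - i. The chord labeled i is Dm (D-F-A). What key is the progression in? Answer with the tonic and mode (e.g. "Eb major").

The chord Dm is a minor triad rooted on D; its label is i.
If D is scale degree 1 and the mode makes that degree carry a minor triad, the tonic is D and the mode is minor.

D minor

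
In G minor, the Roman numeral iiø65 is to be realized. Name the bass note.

C

iiø in G minor has root A; the chord is A-C-Eb-G.
The figure 65 means first inversion — the third is in the bass.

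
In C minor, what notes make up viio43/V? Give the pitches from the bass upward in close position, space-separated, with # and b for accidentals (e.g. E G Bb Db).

C Eb F# A

viio43/V is a secondary leading-tone chord. The target V is G in C minor; the applied chord is rooted a semitone below, on F#.
Building a fully diminished seventh chord on F# gives F#-A-C-Eb.
The figured bass 43 indicates second inversion, placing the fifth (C) in the bass: C-Eb-F#-A.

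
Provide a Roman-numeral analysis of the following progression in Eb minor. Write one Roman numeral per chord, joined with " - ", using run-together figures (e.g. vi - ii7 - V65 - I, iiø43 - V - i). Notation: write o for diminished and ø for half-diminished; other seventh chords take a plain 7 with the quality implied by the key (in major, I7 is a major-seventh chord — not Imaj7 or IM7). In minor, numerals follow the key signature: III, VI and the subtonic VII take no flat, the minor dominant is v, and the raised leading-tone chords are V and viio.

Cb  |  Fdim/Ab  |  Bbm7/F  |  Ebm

VI - iio6 - v43 - i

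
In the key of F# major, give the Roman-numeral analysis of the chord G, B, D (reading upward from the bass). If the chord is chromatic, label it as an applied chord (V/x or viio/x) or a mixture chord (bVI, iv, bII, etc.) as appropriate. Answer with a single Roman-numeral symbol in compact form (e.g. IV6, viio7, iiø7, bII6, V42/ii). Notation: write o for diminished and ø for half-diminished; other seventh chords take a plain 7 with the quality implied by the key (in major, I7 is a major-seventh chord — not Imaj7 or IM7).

The pitches G-B-D form a major triad rooted on G.
G is the lowered second degree of F# major (diatonic 2 would be G#). This is the Neapolitan chord — a major triad on the lowered second degree.

bII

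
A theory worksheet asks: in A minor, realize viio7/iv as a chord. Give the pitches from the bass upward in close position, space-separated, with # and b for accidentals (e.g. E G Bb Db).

The slash marks an applied leading-tone chord: viio of iv. In A minor, iv is D, so the leading tone to it is C#, a half step below.
Building a fully diminished seventh chord on C# gives C#-E-G-Bb.

C# E G Bb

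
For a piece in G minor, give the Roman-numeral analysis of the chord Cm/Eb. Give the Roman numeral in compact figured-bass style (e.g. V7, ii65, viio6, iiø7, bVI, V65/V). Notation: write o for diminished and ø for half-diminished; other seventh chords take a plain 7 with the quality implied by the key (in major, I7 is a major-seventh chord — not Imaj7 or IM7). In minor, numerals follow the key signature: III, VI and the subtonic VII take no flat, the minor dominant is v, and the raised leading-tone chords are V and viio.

Stacked in thirds the chord is C-Eb-G: a minor triad on C.
In G minor, C is the subdominant; the diatonic minor triad there is iv.
With Eb in the bass the chord is in first inversion, so the figured bass is 6.

iv6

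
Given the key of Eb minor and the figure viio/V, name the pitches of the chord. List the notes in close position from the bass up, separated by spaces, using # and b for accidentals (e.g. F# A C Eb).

viio/V is a secondary leading-tone chord. The target V is Bb in Eb minor; the applied chord is rooted a semitone below, on A.
Building a diminished triad on A gives A-C-Eb.

A C Eb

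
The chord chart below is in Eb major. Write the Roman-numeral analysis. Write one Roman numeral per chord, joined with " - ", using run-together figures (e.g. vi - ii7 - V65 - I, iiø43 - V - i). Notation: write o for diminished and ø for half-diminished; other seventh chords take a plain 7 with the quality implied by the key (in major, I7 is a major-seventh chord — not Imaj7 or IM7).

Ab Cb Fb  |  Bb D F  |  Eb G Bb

Ab-Cb-Fb: Fb with this quality isn't in the key; a major triad on b2 is the Neapolitan sixth, bII6 (third, Ab, in the bass — hence the 6).
Bb-D-F: major triad on Bb = scale degree 5 → V.
Eb-G-Bb has root Eb, degree 1 in Eb major, so I.

bII6 - V - I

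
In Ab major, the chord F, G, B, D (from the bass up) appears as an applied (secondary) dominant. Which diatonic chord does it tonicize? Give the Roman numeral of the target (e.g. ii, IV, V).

iii

The chord is a dominant seventh chord on G.
A dominant resolves down a perfect fifth: G → C. In Ab major, C is scale degree 3, i.e. iii.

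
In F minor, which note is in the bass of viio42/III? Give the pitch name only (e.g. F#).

The applied chord viio42/III is rooted on G: G-Bb-Db-Fb.
The figure 42 means third inversion — the seventh is in the bass.

Fb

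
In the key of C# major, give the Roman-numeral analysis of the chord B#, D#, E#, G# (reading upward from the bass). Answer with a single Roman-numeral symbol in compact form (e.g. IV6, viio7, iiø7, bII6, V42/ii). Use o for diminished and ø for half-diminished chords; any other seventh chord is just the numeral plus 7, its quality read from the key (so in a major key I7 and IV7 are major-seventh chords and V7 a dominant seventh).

Stacked in thirds the chord is E#-G#-B#-D#: a minor seventh chord on E#.
E# is scale degree 3 in C# major, and a minor seventh chord on that degree is written iii7.
With B# in the bass the chord is in second inversion, so the figured bass is 43.

iii43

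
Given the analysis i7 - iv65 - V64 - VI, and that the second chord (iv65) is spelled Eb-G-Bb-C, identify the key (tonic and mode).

iv65 is given as Eb-G-Bb-C — a minor seventh chord with root C.
iv65 on C implies C is the subdominant; that puts the tonic at G, and the lowercase numeral fits minor mode.

G minor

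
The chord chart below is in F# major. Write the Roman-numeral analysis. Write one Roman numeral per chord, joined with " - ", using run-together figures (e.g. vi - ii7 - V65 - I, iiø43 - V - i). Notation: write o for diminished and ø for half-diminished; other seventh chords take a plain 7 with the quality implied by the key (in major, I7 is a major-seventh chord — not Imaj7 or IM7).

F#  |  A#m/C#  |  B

I - iii6 - IV

F# has root F#, degree 1 in F# major, so I.
A#m/C#: root A# is the mediant; minor triad there is iii6.
B: major triad on B = scale degree 4 → IV.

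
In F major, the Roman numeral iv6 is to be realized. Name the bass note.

Db

iv in F major has root Bb; the chord is Bb-Db-F.
The figure 6 means first inversion — the third is in the bass.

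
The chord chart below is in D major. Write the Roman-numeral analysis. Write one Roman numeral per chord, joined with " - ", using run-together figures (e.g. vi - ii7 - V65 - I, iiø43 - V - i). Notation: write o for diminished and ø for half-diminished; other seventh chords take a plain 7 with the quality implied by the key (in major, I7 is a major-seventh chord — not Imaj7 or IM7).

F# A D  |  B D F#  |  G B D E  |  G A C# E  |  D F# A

I6 - vi - ii65 - V42 - I

F#-A-D: major triad on D = scale degree 1 → I6.
B-D-F#: root B is the submediant; minor triad there is vi.
G-B-D-E: root E is the supertonic; minor seventh chord there is ii65.
G-A-C#-E: dominant seventh chord on A = scale degree 5 → V42.
D-F#-A: major triad on D = scale degree 1 → I.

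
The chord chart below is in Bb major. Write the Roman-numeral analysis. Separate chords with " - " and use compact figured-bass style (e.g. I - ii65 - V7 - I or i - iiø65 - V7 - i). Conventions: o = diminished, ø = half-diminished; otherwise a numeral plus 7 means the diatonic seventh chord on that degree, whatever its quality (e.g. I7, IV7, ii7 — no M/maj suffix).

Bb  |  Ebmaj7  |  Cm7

Bb has root Bb, degree 1 in Bb major, so I.
Ebmaj7: major seventh chord on Eb = scale degree 4 → IV7.
Cm7: minor seventh chord on C = scale degree 2 → ii7.

I - IV7 - ii7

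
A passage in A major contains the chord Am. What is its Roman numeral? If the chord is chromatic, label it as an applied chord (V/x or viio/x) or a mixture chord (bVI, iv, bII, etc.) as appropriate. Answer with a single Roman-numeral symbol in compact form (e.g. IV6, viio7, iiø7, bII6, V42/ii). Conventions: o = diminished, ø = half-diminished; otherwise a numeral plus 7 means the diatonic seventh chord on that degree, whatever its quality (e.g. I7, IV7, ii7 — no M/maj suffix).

The pitches A-C-E form a minor triad rooted on A.
A is the first degree of A major. This is the minor tonic, borrowed from the parallel minor.

i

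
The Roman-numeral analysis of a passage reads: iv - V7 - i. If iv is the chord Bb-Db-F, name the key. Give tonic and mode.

The anchor chord is a minor triad on Bb, labeled iv.
iv on Bb implies Bb is the subdominant; that puts the tonic at F, and the lowercase numeral fits minor mode.

F minor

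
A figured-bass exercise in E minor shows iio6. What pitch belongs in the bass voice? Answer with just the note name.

A

iio in E minor has root F#; the chord is F#-A-C.
The figure 6 means first inversion — the third is in the bass.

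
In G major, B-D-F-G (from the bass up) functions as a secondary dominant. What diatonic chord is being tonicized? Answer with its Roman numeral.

IV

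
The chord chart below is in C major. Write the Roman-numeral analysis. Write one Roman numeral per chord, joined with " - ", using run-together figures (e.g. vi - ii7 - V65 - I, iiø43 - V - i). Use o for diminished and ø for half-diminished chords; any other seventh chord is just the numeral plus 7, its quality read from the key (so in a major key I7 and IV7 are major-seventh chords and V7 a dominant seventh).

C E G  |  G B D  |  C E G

C-E-G: major triad on C = scale degree 1 → I.
G-B-D: major triad on G = scale degree 5 → V.
C-E-G: major triad on C = scale degree 1 → I.

I - V - I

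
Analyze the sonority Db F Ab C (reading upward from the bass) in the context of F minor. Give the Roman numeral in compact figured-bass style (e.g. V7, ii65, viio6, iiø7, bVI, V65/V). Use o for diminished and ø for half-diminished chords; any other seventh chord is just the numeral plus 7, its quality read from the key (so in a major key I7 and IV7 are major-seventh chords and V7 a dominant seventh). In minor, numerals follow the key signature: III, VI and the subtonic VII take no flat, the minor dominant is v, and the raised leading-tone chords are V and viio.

VI7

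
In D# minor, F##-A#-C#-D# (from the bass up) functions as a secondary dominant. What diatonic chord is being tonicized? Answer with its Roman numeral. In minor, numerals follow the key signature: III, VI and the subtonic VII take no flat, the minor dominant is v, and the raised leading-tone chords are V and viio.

iv

The chord is a dominant seventh chord on D#.
A dominant resolves down a perfect fifth: D# → G#. In D# minor, G# is scale degree 4, i.e. iv.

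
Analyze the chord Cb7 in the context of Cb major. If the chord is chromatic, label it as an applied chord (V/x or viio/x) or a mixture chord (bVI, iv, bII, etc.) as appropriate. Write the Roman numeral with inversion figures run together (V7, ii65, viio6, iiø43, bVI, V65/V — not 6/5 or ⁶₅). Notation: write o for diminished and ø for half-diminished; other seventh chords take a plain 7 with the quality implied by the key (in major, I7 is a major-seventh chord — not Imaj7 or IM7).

Stacked in thirds the chord is Cb-Eb-Gb-Bbb: a dominant seventh chord on Cb.
Cb is not a diatonic chord root with this quality in Cb major, but it lies a perfect fifth above Fb (IV), so the chord functions as an applied dominant of IV.

V7/IV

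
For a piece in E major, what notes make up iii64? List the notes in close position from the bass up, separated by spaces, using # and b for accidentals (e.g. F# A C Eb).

In E major, scale degree 3 is G#, and the diatonic chord built there is a minor triad.
Stacking thirds from G# gives G#-B-D#.
The figured bass 64 indicates second inversion, placing the fifth (D#) in the bass: D#-G#-B.

D# G# B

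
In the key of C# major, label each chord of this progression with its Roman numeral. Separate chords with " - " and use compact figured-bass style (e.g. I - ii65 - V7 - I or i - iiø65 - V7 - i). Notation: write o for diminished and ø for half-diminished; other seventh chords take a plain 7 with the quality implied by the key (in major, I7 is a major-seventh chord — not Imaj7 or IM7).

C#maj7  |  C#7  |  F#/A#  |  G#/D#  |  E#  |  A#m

I7 - V7/IV - IV6 - V64 - V/vi - vi

C#maj7: root C# is the tonic; major seventh chord there is I7.
C#7 is the secondary dominant of IV (dominant seventh chord on C#): V7/IV.
F#/A#: major triad on F# = scale degree 4 → IV6.
G#/D#: major triad on G# = scale degree 5 → V64.
E#: chromatic; E# is V of vi, so V/vi.
A#m: root A# is the submediant; minor triad there is vi.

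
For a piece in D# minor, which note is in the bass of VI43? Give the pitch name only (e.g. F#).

F#

VI in D# minor has root B; the chord is B-D#-F#-A#.
The figure 43 means second inversion — the fifth is in the bass.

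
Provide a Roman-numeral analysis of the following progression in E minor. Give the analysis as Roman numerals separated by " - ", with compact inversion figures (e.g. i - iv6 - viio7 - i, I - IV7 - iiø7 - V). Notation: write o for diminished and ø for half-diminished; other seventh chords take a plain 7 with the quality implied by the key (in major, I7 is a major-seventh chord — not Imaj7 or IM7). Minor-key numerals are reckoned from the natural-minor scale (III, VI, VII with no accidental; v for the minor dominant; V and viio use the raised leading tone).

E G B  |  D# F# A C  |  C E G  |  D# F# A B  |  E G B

E-G-B: minor triad on E = scale degree 1 → i.
D#-F#-A-C: root D# is the leading tone; fully diminished seventh chord there is viio7.
C-E-G has root C, degree 6 in E minor, so VI.
D#-F#-A-B: root B is the dominant; dominant seventh chord there is V65.
E-G-B: root E is the tonic; minor triad there is i.

i - viio7 - VI - V65 - i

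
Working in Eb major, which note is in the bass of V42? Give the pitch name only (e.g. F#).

Ab

V in Eb major has root Bb; the chord is Bb-D-F-Ab.
The figure 42 means third inversion — the seventh is in the bass.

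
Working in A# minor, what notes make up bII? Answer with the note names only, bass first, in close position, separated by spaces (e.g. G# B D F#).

B D# F#

bII is the Neapolitan chord — a major triad on the lowered second degree. In A# minor that root is B.
So the chord is B-D#-F#, a major triad.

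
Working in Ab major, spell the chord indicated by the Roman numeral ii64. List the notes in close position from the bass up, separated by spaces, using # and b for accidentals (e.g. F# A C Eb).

F Bb Db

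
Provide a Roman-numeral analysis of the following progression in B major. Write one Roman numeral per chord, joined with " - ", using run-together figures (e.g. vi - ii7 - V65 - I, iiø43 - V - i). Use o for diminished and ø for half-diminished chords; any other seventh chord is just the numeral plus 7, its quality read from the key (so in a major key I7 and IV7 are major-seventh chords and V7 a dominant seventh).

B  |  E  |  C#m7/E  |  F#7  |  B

I - IV - ii65 - V7 - I

B has root B, degree 1 in B major, so I.
E has root E, degree 4 in B major, so IV.
C#m7/E has root C#, degree 2 in B major, so ii65.
F#7: dominant seventh chord on F# = scale degree 5 → V7.
B: root B is the tonic; major triad there is I.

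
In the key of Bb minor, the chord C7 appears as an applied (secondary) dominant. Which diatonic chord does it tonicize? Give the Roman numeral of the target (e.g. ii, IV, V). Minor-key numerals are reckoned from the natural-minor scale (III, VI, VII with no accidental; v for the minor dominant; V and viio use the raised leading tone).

The chord is a dominant seventh chord on C.
A dominant resolves down a perfect fifth: C → F. In Bb minor, F is scale degree 5, i.e. V.

V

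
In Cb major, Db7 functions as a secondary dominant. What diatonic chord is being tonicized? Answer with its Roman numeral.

The chord is a dominant seventh chord on Db.
A dominant resolves down a perfect fifth: Db → Gb. In Cb major, Gb is scale degree 5, i.e. V.

V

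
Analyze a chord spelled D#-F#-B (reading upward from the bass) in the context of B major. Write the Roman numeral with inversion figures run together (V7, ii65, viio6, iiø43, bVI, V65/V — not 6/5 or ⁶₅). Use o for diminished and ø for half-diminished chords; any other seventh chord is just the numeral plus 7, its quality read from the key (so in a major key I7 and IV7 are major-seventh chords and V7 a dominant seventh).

I6

The pitches B-D#-F# form a major triad rooted on B.
In B major, B is the tonic; the diatonic major triad there is I.
With D# in the bass the chord is in first inversion, so the figured bass is 6.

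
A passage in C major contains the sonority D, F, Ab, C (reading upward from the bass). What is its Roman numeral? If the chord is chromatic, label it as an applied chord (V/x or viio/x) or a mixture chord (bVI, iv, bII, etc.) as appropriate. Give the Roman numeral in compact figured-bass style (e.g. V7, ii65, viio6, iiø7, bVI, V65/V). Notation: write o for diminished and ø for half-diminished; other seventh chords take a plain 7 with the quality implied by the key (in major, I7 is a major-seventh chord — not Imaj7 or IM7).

iiø7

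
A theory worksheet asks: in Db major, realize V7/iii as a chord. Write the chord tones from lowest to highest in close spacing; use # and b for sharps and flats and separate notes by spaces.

The slash means an applied dominant: we want the dominant of iii. In Db major, iii is F minor, and its dominant is built on C.
Building a dominant seventh chord on C gives C-E-G-Bb.

C E G Bb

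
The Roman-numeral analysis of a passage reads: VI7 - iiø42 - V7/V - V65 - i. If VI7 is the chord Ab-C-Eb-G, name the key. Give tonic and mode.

VI7 is given as Ab-C-Eb-G — a major seventh chord with root Ab.
If Ab is scale degree 6 and the mode makes that degree carry a major seventh chord, the tonic is C and the mode is minor.

C minor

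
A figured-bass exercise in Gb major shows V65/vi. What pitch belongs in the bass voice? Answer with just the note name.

D

The applied chord V65/vi is rooted on Bb: Bb-D-F-Ab.
The figure 65 means first inversion — the third is in the bass.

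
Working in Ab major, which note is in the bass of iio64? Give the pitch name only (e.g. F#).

iio in Ab major has root Bb; the chord is Bb-Db-Fb.
The figure 64 means second inversion — the fifth is in the bass.

Fb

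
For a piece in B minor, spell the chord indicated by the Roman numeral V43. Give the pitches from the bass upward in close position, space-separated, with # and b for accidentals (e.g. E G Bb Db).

In B minor, the dominant is F#. The dominant is major (leading tone raised), so V is a dominant seventh chord.
That chord is spelled F#-A#-C#-E.
The figured bass 43 indicates second inversion, placing the fifth (C#) in the bass: C#-E-F#-A#.

C# E F# A#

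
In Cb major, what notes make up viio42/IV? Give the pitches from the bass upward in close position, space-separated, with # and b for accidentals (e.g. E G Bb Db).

The slash marks an applied leading-tone chord: viio of IV. In Cb major, IV is Fb, so the leading tone to it is Eb, a half step below.
Building a fully diminished seventh chord on Eb gives Eb-Gb-Bbb-Dbb.
With the 42 figure the chord is in third inversion; from the bass Dbb upward in close position it reads Dbb-Eb-Gb-Bbb.

Dbb Eb Gb Bbb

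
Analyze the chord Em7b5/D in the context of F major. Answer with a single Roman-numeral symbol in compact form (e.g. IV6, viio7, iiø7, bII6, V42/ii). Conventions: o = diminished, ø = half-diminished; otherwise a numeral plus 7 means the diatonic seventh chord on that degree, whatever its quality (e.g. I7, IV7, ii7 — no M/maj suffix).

Stacked in thirds the chord is E-G-Bb-D: a half-diminished seventh chord on E.
E is scale degree 7 in F major, and a half-diminished seventh chord on that degree is written viiø7.
With D in the bass the chord is in third inversion, so the figured bass is 42.

viiø42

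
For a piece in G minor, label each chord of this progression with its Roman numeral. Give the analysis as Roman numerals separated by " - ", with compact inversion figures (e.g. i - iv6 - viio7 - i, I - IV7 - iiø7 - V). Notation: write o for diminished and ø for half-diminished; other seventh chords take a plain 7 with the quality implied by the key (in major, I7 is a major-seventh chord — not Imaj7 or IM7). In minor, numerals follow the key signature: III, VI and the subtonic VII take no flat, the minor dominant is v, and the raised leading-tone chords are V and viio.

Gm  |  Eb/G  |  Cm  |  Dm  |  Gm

i - VI6 - iv - v - i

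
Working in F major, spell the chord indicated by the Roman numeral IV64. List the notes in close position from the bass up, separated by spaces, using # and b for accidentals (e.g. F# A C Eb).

In F major, scale degree 4 is Bb, and the diatonic chord built there is a major triad.
That chord is spelled Bb-D-F.
The figured bass 64 indicates second inversion, placing the fifth (F) in the bass: F-Bb-D.

F Bb D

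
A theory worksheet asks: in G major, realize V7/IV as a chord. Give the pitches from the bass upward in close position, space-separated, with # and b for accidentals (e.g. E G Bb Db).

V7/IV is a secondary dominant — the dominant seventh of IV. IV in G major is C, so the applied chord's root is G, a perfect fifth above.
Building a dominant seventh chord on G gives G-B-D-F.

G B D F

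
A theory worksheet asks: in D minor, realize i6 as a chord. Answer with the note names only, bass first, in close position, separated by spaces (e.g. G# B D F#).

F A D

In D minor, the tonic is D, and the diatonic chord built there is a minor triad.
That chord is spelled D-F-A.
The figured bass 6 indicates first inversion, placing the third (F) in the bass: F-A-D.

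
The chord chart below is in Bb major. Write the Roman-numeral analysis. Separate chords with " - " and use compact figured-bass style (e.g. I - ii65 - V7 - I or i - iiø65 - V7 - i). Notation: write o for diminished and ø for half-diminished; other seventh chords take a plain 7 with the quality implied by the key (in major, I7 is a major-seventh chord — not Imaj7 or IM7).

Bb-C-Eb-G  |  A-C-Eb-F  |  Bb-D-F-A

ii42 - V65 - I7

Bb-C-Eb-G has root C, degree 2 in Bb major, so ii42.
A-C-Eb-F has root F, degree 5 in Bb major, so V65.
Bb-D-F-A has root Bb, degree 1 in Bb major, so I7.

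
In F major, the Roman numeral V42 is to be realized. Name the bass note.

Bb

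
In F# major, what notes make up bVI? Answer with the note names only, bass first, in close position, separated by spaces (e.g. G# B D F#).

Scale degree 6 in F# major is D#; lowering it a half step gives D. bVI is a major triad on the lowered sixth degree, borrowed from the parallel minor.
So the chord is D-F#-A, a major triad.

D F# A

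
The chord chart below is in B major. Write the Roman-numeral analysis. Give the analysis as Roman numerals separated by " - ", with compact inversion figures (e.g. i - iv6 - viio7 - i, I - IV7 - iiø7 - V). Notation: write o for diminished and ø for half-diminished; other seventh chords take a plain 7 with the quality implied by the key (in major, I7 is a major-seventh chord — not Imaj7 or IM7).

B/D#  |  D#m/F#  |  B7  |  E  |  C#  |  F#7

I6 - iii6 - V7/IV - IV - V/V - V7

B/D#: root B is the tonic; major triad there is I6.
D#m/F#: root D# is the mediant; minor triad there is iii6.
B7: a dominant seventh chord on B, the applied dominant of IV → V7/IV.
E has root E, degree 4 in B major, so IV.
C#: a major triad on C#, the applied dominant of V → V/V.
F#7: root F# is the dominant; dominant seventh chord there is V7.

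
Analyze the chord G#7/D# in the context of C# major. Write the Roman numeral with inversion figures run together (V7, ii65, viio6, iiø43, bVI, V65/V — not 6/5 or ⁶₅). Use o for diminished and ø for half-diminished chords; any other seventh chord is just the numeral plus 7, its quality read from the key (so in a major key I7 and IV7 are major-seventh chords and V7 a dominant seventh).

Stacked in thirds the chord is G#-B#-D#-F#: a dominant seventh chord on G#.
In C# major, G# is the dominant; the diatonic dominant seventh chord there is V7.
With D# in the bass the chord is in second inversion, so the figured bass is 43.

V43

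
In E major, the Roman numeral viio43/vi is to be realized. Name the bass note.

F#

The applied chord viio43/vi is rooted on B#: B#-D#-F#-A.
The figure 43 means second inversion — the fifth is in the bass.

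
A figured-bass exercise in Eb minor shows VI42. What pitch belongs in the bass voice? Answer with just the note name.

VI in Eb minor has root Cb; the chord is Cb-Eb-Gb-Bb.
The figure 42 means third inversion — the seventh is in the bass.

Bb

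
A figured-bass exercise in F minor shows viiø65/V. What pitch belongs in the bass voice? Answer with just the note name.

D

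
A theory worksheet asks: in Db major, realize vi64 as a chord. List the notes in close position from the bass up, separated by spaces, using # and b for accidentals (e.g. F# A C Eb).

F Bb Db

The numeral's case and figure indicate a minor triad. In Db major its root, scale degree 6, is Bb.
That chord is spelled Bb-Db-F.
The figured bass 64 indicates second inversion, placing the fifth (F) in the bass: F-Bb-Db.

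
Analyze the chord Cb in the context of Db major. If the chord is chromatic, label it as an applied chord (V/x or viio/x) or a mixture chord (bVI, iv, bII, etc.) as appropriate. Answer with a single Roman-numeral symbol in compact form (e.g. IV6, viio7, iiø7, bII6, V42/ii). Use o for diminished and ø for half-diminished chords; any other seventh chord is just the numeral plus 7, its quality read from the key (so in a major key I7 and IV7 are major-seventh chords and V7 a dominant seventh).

bVII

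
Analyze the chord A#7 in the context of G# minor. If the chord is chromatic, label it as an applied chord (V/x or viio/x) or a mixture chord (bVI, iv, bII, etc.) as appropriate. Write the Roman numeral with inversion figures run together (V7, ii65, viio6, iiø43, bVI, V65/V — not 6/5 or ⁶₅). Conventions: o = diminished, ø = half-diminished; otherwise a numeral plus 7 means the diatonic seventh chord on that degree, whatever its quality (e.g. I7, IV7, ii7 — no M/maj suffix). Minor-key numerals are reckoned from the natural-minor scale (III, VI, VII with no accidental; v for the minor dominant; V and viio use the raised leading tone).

V7/V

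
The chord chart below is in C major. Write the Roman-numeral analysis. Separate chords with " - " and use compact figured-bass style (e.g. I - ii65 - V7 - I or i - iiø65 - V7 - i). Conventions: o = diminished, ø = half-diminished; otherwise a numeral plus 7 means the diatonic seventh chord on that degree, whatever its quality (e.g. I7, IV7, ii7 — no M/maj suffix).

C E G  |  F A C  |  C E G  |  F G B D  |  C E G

C-E-G: root C is the tonic; major triad there is I.
F-A-C: major triad on F = scale degree 4 → IV.
C-E-G has root C, degree 1 in C major, so I.
F-G-B-D: dominant seventh chord on G = scale degree 5 → V42.
C-E-G has root C, degree 1 in C major, so I.

I - IV - I - V42 - I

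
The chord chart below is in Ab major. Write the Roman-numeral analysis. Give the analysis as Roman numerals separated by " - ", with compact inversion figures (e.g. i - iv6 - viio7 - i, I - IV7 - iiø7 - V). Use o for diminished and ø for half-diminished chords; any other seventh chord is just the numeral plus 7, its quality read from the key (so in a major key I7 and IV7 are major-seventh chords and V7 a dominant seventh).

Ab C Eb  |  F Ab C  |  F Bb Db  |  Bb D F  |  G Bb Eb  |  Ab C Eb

Ab-C-Eb: major triad on Ab = scale degree 1 → I.
F-Ab-C: minor triad on F = scale degree 6 → vi.
F-Bb-Db: root Bb is the supertonic; minor triad there is ii64.
Bb-D-F: chromatic; Bb is V of V, so V/V.
G-Bb-Eb: root Eb is the dominant; major triad there is V6.
Ab-C-Eb: root Ab is the tonic; major triad there is I.

I - vi - ii64 - V/V - V6 - I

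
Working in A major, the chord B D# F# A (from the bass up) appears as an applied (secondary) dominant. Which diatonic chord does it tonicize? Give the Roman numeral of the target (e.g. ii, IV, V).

V

The chord is a dominant seventh chord on B.
A dominant resolves down a perfect fifth: B → E. In A major, E is scale degree 5, i.e. V.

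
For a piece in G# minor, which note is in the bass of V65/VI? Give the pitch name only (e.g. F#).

The applied chord V65/VI is rooted on B: B-D#-F#-A.
The figure 65 means first inversion — the third is in the bass.

D#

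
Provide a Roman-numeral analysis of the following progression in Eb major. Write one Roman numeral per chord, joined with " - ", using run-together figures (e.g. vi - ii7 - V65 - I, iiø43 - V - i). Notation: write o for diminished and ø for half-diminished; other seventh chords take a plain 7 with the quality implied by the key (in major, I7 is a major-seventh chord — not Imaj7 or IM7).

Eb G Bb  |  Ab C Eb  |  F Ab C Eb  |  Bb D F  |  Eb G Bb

I - IV - ii7 - V - I

Eb-G-Bb: root Eb is the tonic; major triad there is I.
Ab-C-Eb: major triad on Ab = scale degree 4 → IV.
F-Ab-C-Eb: root F is the supertonic; minor seventh chord there is ii7.
Bb-D-F: root Bb is the dominant; major triad there is V.
Eb-G-Bb: major triad on Eb = scale degree 1 → I.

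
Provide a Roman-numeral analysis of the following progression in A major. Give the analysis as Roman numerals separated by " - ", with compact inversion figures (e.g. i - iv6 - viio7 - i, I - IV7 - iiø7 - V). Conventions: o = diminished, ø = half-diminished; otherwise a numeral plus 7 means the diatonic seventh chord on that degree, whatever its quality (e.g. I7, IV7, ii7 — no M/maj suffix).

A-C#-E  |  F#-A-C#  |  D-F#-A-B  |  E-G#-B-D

A-C#-E has root A, degree 1 in A major, so I.
F#-A-C# has root F#, degree 6 in A major, so vi.
D-F#-A-B: minor seventh chord on B = scale degree 2 → ii65.
E-G#-B-D: dominant seventh chord on E = scale degree 5 → V7.

I - vi - ii65 - V7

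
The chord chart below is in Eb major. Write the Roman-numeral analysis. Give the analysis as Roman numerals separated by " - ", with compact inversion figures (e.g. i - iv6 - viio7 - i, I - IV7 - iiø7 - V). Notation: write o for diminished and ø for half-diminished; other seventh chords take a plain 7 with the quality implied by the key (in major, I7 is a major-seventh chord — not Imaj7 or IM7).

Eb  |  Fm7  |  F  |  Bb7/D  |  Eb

Eb: major triad on Eb = scale degree 1 → I.
Fm7: root F is the supertonic; minor seventh chord there is ii7.
F is the secondary dominant of V (major triad on F): V/V.
Bb7/D has root Bb, degree 5 in Eb major, so V65.
Eb: major triad on Eb = scale degree 1 → I.

I - ii7 - V/V - V65 - I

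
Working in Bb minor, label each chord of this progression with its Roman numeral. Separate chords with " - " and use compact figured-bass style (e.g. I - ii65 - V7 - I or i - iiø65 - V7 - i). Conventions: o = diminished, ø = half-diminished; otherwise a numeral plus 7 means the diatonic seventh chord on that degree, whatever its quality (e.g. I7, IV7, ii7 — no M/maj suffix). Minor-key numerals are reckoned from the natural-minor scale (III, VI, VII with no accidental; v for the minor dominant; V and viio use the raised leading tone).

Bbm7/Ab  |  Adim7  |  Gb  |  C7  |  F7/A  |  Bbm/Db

Bbm7/Ab has root Bb, degree 1 in Bb minor, so i42.
Adim7: root A is the leading tone; fully diminished seventh chord there is viio7.
Gb: major triad on Gb = scale degree 6 → VI.
C7: chromatic; C is V of V, so V7/V.
F7/A has root F, degree 5 in Bb minor, so V65.
Bbm/Db has root Bb, degree 1 in Bb minor, so i6.

i42 - viio7 - VI - V7/V - V65 - i6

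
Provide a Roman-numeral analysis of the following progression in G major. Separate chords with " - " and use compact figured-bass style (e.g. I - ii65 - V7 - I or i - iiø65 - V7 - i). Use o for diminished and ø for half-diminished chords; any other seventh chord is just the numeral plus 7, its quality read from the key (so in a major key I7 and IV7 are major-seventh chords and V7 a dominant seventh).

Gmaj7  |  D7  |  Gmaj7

Gmaj7: root G is the tonic; major seventh chord there is I7.
D7 has root D, degree 5 in G major, so V7.
Gmaj7 has root G, degree 1 in G major, so I7.

I7 - V7 - I7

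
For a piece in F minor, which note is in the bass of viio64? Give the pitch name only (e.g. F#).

viio in F minor has root E; the chord is E-G-Bb.
The figure 64 means second inversion — the fifth is in the bass.

Bb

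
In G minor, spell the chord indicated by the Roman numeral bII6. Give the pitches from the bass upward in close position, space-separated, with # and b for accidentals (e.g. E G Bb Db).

C Eb Ab

Scale degree 2 in G minor is A; lowering it a half step gives Ab. bII6 is the Neapolitan sixth — a major triad on the lowered second degree, here in its customary first inversion.
So the chord is Ab-C-Eb.
With the 6 figure the chord is in first inversion; from the bass C upward in close position it reads C-Eb-Ab.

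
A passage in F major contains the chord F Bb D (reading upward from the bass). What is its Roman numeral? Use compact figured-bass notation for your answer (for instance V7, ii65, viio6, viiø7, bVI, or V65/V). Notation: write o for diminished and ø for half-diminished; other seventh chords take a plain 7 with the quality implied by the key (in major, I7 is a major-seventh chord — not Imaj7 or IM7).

IV64

The pitches Bb-D-F form a major triad rooted on Bb.
Bb is scale degree 4 in F major, and a major triad on that degree is written IV.
With F in the bass the chord is in second inversion, so the figured bass is 64.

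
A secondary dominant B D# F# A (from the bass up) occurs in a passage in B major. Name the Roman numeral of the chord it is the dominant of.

IV

The chord is a dominant seventh chord on B.
A dominant resolves down a perfect fifth: B → E. In B major, E is scale degree 4, i.e. IV.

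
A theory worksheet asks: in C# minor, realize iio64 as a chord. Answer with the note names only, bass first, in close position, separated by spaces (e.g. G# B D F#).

In C# minor, the supertonic is D#, and the diatonic chord built there is a diminished triad.
That chord is spelled D#-F#-A.
With the 64 figure the chord is in second inversion; from the bass A upward in close position it reads A-D#-F#.

A D# F#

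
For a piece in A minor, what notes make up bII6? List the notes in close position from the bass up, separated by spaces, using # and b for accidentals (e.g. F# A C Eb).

D F Bb

bII6 is the Neapolitan sixth — a major triad on the lowered second degree, here in its customary first inversion. In A minor that root is Bb.
So the chord is Bb-D-F.
With the 6 figure the chord is in first inversion; from the bass D upward in close position it reads D-F-Bb.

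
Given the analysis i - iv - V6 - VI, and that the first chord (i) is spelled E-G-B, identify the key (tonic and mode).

E minor

The anchor chord is a minor triad on E, labeled i.
If E is scale degree 1 and the mode makes that degree carry a minor triad, the tonic is E and the mode is minor.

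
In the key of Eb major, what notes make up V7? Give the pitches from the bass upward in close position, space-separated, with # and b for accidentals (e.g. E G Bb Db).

The numeral's case and figure indicate a dominant seventh chord. In Eb major its root, the fifth degree, is Bb.
That chord is spelled Bb-D-F-Ab.

Bb D F Ab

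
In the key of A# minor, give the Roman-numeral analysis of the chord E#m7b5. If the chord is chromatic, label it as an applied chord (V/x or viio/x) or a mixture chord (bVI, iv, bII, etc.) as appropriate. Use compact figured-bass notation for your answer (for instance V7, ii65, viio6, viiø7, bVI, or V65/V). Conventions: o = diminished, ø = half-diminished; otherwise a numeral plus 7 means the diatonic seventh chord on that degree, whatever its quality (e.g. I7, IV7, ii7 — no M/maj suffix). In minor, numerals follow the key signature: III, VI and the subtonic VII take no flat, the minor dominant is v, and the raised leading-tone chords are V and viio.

Stacked in thirds the chord is E#-G#-B-D#: a half-diminished seventh chord on E#.
E# sits a half step below F# (VI in A# minor); a diminished chord there is the applied leading-tone chord of VI.

viiø7/VI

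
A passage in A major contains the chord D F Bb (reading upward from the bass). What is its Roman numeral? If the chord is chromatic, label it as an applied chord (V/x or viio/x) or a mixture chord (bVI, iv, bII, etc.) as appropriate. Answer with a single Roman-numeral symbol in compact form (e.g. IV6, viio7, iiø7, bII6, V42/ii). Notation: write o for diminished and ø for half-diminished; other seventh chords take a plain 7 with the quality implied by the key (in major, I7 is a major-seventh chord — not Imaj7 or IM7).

Stacked in thirds the chord is Bb-D-F: a major triad on Bb.
Bb is the lowered second degree of A major (diatonic 2 would be B). This is the Neapolitan sixth — a major triad on the lowered second degree, here in its customary first inversion.
With D in the bass the chord is in first inversion, so the figured bass is 6.

bII6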